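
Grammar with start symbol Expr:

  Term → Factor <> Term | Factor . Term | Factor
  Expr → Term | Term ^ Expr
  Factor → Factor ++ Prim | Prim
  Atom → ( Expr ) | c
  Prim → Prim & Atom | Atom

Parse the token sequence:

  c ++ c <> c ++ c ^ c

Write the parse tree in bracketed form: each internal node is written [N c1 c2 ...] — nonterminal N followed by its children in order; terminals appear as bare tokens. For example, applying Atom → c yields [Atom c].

Expr
Term ^ Expr
Factor <> Term ^ Expr
Factor ++ Prim <> Term ^ Expr
Prim ++ Prim <> Term ^ Expr
Atom ++ Prim <> Term ^ Expr
c ++ Prim <> Term ^ Expr
c ++ Atom <> Term ^ Expr
c ++ c <> Term ^ Expr
c ++ c <> Factor ^ Expr
c ++ c <> Factor ++ Prim ^ Expr
c ++ c <> Prim ++ Prim ^ Expr
c ++ c <> Atom ++ Prim ^ Expr
c ++ c <> c ++ Prim ^ Expr
c ++ c <> c ++ Atom ^ Expr
c ++ c <> c ++ c ^ Expr
c ++ c <> c ++ c ^ Term
c ++ c <> c ++ c ^ Factor
c ++ c <> c ++ c ^ Prim
c ++ c <> c ++ c ^ Atom
c ++ c <> c ++ c ^ c

[Expr [Term [Factor [Factor [Prim [Atom c]]] ++ [Prim [Atom c]]] <> [Term [Factor [Factor [Prim [Atom c]]] ++ [Prim [Atom c]]]]] ^ [Expr [Term [Factor [Prim [Atom c]]]]]]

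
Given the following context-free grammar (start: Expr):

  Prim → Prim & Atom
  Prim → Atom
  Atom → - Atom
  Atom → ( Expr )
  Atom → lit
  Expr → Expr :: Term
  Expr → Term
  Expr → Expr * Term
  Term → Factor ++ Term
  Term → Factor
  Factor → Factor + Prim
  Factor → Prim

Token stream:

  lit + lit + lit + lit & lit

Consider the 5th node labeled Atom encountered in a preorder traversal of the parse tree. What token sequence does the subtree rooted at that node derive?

lit

[Expr [Term [Factor [Factor [Factor [Factor [Prim [Atom lit]]] + [Prim [Atom lit]]] + [Prim [Atom lit]]] + [Prim [Prim [Atom lit]] & [Atom lit]]]]]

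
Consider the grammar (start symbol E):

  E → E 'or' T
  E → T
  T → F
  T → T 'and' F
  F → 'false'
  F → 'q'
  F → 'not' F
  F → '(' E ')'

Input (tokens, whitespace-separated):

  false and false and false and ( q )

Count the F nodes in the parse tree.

5

[E [T [T [T [T [F false]] and [F false]] and [F false]] and [F ( [E [T [F q]]] )]]]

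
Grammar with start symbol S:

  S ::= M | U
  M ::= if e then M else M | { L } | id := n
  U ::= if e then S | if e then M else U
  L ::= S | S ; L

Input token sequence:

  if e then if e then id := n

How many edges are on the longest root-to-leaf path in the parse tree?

[S [U if e then [S [U if e then [S [M id := n]]]]]]

6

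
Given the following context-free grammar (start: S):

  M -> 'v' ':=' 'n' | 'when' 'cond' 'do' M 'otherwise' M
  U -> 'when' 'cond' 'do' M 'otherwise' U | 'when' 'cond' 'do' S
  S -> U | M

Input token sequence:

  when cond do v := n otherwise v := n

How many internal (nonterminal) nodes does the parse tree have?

[S [M when cond do [M v := n] otherwise [M v := n]]]

4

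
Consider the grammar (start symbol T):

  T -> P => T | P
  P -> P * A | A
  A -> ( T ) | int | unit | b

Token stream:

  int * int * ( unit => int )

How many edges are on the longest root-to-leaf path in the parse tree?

[T [P [P [P [A int]] * [A int]] * [A ( [T [P [A unit]] => [T [P [A int]]]] )]]]

7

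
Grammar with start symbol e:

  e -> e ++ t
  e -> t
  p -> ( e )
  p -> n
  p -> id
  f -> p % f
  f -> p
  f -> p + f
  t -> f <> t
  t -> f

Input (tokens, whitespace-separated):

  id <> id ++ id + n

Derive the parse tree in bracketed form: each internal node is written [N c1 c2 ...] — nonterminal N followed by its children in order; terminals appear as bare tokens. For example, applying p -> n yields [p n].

e
e ++ t
t ++ t
f <> t ++ t
p <> t ++ t
id <> t ++ t
id <> f ++ t
id <> p ++ t
id <> id ++ t
id <> id ++ f
id <> id ++ p + f
id <> id ++ id + f
id <> id ++ id + p
id <> id ++ id + n

[e [e [t [f [p id]] <> [t [f [p id]]]]] ++ [t [f [p id] + [f [p n]]]]]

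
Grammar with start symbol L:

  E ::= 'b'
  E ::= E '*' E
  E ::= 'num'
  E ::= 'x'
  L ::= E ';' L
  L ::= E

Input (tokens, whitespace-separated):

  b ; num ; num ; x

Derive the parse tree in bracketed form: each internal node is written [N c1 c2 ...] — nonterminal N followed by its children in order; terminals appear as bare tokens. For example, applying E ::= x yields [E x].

[L [E b] ; [L [E num] ; [L [E num] ; [L [E x]]]]]

L
E ; L
b ; L
b ; E ; L
b ; num ; L
b ; num ; E ; L
b ; num ; num ; L
b ; num ; num ; E
b ; num ; num ; x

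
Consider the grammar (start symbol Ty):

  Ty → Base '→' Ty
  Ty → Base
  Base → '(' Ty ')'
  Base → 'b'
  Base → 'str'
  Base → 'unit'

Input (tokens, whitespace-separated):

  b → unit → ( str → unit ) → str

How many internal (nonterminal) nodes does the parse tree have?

[Ty [Base b] → [Ty [Base unit] → [Ty [Base ( [Ty [Base str] → [Ty [Base unit]]] )] → [Ty [Base str]]]]]

12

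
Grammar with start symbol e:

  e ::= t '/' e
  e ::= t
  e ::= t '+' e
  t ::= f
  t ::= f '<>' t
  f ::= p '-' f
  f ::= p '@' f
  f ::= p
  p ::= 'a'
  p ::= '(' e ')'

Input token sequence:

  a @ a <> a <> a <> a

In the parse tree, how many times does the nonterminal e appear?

1

[e [t [f [p a] @ [f [p a]]] <> [t [f [p a]] <> [t [f [p a]] <> [t [f [p a]]]]]]]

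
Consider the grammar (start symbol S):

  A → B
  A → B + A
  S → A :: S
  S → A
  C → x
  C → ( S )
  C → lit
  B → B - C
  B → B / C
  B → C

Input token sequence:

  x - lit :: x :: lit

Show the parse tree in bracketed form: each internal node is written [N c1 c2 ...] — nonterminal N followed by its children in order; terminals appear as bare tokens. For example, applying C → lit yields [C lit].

S
A :: S
B :: S
B - C :: S
C - C :: S
x - C :: S
x - lit :: S
x - lit :: A :: S
x - lit :: B :: S
x - lit :: C :: S
x - lit :: x :: S
x - lit :: x :: A
x - lit :: x :: B
x - lit :: x :: C
x - lit :: x :: lit

[S [A [B [B [C x]] - [C lit]]] :: [S [A [B [C x]]] :: [S [A [B [C lit]]]]]]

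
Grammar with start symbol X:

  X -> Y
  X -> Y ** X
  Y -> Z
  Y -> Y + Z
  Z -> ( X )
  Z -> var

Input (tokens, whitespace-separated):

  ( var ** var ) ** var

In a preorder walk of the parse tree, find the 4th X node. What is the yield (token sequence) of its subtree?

[X [Y [Z ( [X [Y [Z var]] ** [X [Y [Z var]]]] )]] ** [X [Y [Z var]]]]

var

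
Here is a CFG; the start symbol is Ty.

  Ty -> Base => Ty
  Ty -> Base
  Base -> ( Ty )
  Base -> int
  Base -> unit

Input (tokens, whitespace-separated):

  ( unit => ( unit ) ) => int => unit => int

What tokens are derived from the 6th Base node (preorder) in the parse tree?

[Ty [Base ( [Ty [Base unit] => [Ty [Base ( [Ty [Base unit]] )]]] )] => [Ty [Base int] => [Ty [Base unit] => [Ty [Base int]]]]]

unit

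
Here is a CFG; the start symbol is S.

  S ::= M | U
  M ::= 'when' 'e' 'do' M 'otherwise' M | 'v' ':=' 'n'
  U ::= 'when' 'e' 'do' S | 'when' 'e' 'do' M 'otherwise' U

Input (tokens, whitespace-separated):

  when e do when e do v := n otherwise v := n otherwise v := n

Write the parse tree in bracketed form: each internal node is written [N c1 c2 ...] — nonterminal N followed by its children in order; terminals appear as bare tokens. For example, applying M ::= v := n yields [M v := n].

S
M
when e do M otherwise M
when e do when e do M otherwise M otherwise M
when e do when e do v := n otherwise M otherwise M
when e do when e do v := n otherwise v := n otherwise M
when e do when e do v := n otherwise v := n otherwise v := n

[S [M when e do [M when e do [M v := n] otherwise [M v := n]] otherwise [M v := n]]]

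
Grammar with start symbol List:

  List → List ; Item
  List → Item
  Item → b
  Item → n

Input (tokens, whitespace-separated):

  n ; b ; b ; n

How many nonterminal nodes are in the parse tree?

8

[List [List [List [List [Item n]] ; [Item b]] ; [Item b]] ; [Item n]]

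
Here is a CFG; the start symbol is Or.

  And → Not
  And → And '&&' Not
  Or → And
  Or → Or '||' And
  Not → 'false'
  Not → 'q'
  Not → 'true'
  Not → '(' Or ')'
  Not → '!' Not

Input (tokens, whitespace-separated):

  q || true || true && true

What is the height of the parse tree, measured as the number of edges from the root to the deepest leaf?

[Or [Or [Or [And [Not q]]] || [And [Not true]]] || [And [And [Not true]] && [Not true]]]

5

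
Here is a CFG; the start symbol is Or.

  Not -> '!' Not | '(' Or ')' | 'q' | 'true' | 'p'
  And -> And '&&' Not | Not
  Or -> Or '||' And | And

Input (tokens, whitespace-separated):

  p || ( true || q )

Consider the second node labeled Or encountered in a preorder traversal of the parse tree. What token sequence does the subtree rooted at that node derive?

p

[Or [Or [And [Not p]]] || [And [Not ( [Or [Or [And [Not true]]] || [And [Not q]]] )]]]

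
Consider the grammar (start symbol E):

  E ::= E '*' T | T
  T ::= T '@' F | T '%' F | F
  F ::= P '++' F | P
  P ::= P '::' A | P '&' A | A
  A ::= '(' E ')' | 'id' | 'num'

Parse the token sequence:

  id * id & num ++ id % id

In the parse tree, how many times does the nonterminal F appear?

[E [E [T [F [P [A id]]]]] * [T [T [F [P [P [A id]] & [A num]] ++ [F [P [A id]]]]] % [F [P [A id]]]]]

4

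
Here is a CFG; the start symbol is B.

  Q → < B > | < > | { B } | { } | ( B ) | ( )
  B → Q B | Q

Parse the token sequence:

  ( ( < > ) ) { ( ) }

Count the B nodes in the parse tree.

5

[B [Q ( [B [Q ( [B [Q < >]] )]] )] [B [Q { [B [Q ( )]] }]]]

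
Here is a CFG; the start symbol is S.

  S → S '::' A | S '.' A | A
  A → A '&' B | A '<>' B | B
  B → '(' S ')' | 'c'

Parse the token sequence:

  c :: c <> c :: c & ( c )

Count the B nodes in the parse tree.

6

[S [S [S [A [B c]]] :: [A [A [B c]] <> [B c]]] :: [A [A [B c]] & [B ( [S [A [B c]]] )]]]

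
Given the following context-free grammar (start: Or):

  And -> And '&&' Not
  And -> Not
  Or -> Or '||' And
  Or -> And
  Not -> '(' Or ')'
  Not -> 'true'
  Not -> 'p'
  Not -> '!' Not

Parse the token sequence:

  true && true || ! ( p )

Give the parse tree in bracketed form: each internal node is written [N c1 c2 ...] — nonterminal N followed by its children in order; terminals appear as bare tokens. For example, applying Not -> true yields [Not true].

Or
Or || And
And || And
And && Not || And
Not && Not || And
true && Not || And
true && true || And
true && true || Not
true && true || ! Not
true && true || ! ( Or )
true && true || ! ( And )
true && true || ! ( Not )
true && true || ! ( p )

[Or [Or [And [And [Not true]] && [Not true]]] || [And [Not ! [Not ( [Or [And [Not p]]] )]]]]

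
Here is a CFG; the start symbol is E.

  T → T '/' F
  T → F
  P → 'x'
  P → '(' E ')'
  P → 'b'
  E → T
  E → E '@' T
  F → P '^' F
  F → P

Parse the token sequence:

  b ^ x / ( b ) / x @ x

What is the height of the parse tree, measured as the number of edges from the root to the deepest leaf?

[E [E [T [T [T [F [P b] ^ [F [P x]]]] / [F [P ( [E [T [F [P b]]]] )]]] / [F [P x]]]] @ [T [F [P x]]]]

10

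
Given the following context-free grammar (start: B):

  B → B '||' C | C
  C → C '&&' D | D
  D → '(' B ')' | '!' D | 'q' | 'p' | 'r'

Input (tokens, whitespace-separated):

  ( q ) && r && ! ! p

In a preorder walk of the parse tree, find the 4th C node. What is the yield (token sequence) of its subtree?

[B [C [C [C [D ( [B [C [D q]]] )]] && [D r]] && [D ! [D ! [D p]]]]]

q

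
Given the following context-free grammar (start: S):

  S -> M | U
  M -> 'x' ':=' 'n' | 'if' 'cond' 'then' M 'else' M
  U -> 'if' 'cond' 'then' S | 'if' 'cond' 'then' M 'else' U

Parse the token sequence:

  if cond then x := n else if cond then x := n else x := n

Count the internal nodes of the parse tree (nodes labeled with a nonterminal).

6

[S [M if cond then [M x := n] else [M if cond then [M x := n] else [M x := n]]]]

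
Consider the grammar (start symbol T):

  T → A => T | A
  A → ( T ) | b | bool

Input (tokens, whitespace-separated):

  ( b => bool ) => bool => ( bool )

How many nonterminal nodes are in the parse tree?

[T [A ( [T [A b] => [T [A bool]]] )] => [T [A bool] => [T [A ( [T [A bool]] )]]]]

12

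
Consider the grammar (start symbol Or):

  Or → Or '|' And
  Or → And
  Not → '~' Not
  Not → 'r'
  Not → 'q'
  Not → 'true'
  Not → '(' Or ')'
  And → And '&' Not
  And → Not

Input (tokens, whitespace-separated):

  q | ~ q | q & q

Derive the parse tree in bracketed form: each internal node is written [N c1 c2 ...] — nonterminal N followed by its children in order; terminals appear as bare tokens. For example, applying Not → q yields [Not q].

Or
Or | And
Or | And | And
And | And | And
Not | And | And
q | And | And
q | Not | And
q | ~ Not | And
q | ~ q | And
q | ~ q | And & Not
q | ~ q | Not & Not
q | ~ q | q & Not
q | ~ q | q & q

[Or [Or [Or [And [Not q]]] | [And [Not ~ [Not q]]]] | [And [And [Not q]] & [Not q]]]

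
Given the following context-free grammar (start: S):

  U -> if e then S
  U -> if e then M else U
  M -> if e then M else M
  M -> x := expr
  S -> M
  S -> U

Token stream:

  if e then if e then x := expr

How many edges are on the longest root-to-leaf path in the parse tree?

6

[S [U if e then [S [U if e then [S [M x := expr]]]]]]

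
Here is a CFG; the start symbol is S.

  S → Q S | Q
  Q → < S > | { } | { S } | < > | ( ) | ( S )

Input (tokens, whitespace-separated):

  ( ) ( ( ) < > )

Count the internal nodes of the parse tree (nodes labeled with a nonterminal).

8

[S [Q ( )] [S [Q ( [S [Q ( )] [S [Q < >]]] )]]]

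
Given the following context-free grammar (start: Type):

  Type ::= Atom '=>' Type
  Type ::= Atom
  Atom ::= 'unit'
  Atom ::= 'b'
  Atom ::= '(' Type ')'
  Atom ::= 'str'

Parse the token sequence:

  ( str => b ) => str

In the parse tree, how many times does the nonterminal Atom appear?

4

[Type [Atom ( [Type [Atom str] => [Type [Atom b]]] )] => [Type [Atom str]]]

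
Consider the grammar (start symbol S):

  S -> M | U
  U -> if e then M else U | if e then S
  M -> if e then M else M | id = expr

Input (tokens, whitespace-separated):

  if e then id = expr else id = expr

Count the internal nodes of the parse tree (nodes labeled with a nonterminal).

4

[S [M if e then [M id = expr] else [M id = expr]]]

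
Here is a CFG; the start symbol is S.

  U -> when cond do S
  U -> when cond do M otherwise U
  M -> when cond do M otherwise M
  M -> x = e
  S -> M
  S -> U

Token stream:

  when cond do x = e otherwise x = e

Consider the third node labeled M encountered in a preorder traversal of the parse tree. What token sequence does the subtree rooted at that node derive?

x = e

[S [M when cond do [M x = e] otherwise [M x = e]]]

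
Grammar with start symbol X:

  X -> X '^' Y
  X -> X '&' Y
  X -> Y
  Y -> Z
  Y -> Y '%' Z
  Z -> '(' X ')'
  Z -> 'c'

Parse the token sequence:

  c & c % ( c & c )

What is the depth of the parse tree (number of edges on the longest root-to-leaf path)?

[X [X [Y [Z c]]] & [Y [Y [Z c]] % [Z ( [X [X [Y [Z c]]] & [Y [Z c]]] )]]]

7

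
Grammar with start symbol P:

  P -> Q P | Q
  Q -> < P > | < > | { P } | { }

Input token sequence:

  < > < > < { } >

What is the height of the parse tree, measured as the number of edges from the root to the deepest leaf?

6

[P [Q < >] [P [Q < >] [P [Q < [P [Q { }]] >]]]]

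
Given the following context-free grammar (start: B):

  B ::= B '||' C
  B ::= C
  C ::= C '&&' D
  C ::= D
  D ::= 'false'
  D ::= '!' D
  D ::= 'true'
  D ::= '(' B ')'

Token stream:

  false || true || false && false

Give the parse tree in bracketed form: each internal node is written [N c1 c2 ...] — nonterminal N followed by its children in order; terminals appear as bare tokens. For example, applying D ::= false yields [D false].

[B [B [B [C [D false]]] || [C [D true]]] || [C [C [D false]] && [D false]]]

B
B || C
B || C || C
C || C || C
D || C || C
false || C || C
false || D || C
false || true || C
false || true || C && D
false || true || D && D
false || true || false && D
false || true || false && false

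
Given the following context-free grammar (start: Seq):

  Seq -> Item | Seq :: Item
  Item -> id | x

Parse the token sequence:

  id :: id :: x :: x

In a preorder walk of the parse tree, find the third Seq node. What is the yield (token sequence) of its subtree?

id :: id

[Seq [Seq [Seq [Seq [Item id]] :: [Item id]] :: [Item x]] :: [Item x]]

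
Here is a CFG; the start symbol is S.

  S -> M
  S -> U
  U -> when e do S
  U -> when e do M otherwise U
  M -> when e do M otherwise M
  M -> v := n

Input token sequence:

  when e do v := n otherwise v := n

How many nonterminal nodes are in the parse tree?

4

[S [M when e do [M v := n] otherwise [M v := n]]]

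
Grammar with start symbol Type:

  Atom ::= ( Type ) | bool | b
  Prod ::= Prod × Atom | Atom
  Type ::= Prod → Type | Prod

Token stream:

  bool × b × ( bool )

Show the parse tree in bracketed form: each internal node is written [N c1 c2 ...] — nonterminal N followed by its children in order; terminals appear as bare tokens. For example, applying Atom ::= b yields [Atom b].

Type
Prod
Prod × Atom
Prod × Atom × Atom
Atom × Atom × Atom
bool × Atom × Atom
bool × b × Atom
bool × b × ( Type )
bool × b × ( Prod )
bool × b × ( Atom )
bool × b × ( bool )

[Type [Prod [Prod [Prod [Atom bool]] × [Atom b]] × [Atom ( [Type [Prod [Atom bool]]] )]]]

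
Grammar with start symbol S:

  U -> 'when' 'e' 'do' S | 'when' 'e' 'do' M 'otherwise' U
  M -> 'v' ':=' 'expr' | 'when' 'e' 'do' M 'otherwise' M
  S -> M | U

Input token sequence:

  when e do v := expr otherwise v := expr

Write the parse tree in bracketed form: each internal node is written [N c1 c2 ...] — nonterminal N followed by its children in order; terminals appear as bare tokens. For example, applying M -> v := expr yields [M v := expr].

[S [M when e do [M v := expr] otherwise [M v := expr]]]

S
M
when e do M otherwise M
when e do v := expr otherwise M
when e do v := expr otherwise v := expr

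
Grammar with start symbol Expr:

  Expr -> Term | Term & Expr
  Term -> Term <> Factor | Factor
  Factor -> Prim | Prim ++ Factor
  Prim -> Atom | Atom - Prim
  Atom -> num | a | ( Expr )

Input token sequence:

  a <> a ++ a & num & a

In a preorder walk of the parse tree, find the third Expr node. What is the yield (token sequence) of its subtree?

[Expr [Term [Term [Factor [Prim [Atom a]]]] <> [Factor [Prim [Atom a]] ++ [Factor [Prim [Atom a]]]]] & [Expr [Term [Factor [Prim [Atom num]]]] & [Expr [Term [Factor [Prim [Atom a]]]]]]]

a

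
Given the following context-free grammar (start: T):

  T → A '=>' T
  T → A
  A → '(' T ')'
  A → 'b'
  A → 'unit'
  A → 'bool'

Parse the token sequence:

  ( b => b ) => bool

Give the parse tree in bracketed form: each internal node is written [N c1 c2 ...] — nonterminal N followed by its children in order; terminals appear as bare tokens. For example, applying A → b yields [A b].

[T [A ( [T [A b] => [T [A b]]] )] => [T [A bool]]]

T
A => T
( T ) => T
( A => T ) => T
( b => T ) => T
( b => A ) => T
( b => b ) => T
( b => b ) => A
( b => b ) => bool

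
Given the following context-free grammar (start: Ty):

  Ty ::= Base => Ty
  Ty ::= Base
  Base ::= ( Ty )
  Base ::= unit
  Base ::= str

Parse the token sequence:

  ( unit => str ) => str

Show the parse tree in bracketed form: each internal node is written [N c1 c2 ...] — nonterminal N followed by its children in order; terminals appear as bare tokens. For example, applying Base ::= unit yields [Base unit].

[Ty [Base ( [Ty [Base unit] => [Ty [Base str]]] )] => [Ty [Base str]]]

Ty
Base => Ty
( Ty ) => Ty
( Base => Ty ) => Ty
( unit => Ty ) => Ty
( unit => Base ) => Ty
( unit => str ) => Ty
( unit => str ) => Base
( unit => str ) => str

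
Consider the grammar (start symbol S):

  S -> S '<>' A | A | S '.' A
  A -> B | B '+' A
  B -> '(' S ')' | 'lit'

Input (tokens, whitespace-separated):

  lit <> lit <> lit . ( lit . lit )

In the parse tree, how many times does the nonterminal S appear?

6

[S [S [S [S [A [B lit]]] <> [A [B lit]]] <> [A [B lit]]] . [A [B ( [S [S [A [B lit]]] . [A [B lit]]] )]]]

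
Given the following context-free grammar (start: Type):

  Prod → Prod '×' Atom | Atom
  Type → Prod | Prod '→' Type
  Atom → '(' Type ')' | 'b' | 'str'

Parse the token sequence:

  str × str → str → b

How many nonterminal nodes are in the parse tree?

11

[Type [Prod [Prod [Atom str]] × [Atom str]] → [Type [Prod [Atom str]] → [Type [Prod [Atom b]]]]]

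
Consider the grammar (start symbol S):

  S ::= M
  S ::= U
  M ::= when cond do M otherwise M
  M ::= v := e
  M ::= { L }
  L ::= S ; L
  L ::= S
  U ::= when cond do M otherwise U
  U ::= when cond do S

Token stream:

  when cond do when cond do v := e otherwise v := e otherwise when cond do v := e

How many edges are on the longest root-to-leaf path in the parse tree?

[S [U when cond do [M when cond do [M v := e] otherwise [M v := e]] otherwise [U when cond do [S [M v := e]]]]]

5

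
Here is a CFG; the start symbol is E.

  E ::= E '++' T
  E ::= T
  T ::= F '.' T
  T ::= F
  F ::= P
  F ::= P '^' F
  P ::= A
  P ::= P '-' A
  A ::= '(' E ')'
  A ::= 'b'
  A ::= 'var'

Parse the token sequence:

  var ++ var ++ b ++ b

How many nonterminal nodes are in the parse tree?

20

[E [E [E [E [T [F [P [A var]]]]] ++ [T [F [P [A var]]]]] ++ [T [F [P [A b]]]]] ++ [T [F [P [A b]]]]]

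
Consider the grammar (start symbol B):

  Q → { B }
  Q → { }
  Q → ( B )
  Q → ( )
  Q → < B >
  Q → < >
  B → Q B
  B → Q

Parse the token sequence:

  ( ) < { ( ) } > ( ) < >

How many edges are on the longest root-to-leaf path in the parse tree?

[B [Q ( )] [B [Q < [B [Q { [B [Q ( )]] }]] >] [B [Q ( )] [B [Q < >]]]]]

7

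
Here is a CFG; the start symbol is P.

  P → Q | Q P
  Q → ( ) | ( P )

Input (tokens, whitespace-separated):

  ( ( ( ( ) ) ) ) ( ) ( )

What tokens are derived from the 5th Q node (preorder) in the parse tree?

( )

[P [Q ( [P [Q ( [P [Q ( [P [Q ( )]] )]] )]] )] [P [Q ( )] [P [Q ( )]]]]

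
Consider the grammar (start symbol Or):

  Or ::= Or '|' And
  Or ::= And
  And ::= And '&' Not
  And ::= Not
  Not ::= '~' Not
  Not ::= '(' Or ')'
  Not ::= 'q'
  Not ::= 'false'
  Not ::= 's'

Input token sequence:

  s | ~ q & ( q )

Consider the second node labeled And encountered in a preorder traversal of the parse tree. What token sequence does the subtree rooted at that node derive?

~ q & ( q )

[Or [Or [And [Not s]]] | [And [And [Not ~ [Not q]]] & [Not ( [Or [And [Not q]]] )]]]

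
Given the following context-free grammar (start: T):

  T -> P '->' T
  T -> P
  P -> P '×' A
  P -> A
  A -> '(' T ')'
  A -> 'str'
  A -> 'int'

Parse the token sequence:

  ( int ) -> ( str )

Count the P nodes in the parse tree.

4

[T [P [A ( [T [P [A int]]] )]] -> [T [P [A ( [T [P [A str]]] )]]]]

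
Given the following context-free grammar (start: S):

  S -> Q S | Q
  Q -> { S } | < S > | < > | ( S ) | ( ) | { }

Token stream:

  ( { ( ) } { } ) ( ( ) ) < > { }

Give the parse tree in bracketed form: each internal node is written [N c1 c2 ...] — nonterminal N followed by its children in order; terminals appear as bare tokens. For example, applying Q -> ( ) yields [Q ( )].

[S [Q ( [S [Q { [S [Q ( )]] }] [S [Q { }]]] )] [S [Q ( [S [Q ( )]] )] [S [Q < >] [S [Q { }]]]]]

S
Q S
( S ) S
( Q S ) S
( { S } S ) S
( { Q } S ) S
( { ( ) } S ) S
( { ( ) } Q ) S
( { ( ) } { } ) S
( { ( ) } { } ) Q S
( { ( ) } { } ) ( S ) S
( { ( ) } { } ) ( Q ) S
( { ( ) } { } ) ( ( ) ) S
( { ( ) } { } ) ( ( ) ) Q S
( { ( ) } { } ) ( ( ) ) < > S
( { ( ) } { } ) ( ( ) ) < > Q
( { ( ) } { } ) ( ( ) ) < > { }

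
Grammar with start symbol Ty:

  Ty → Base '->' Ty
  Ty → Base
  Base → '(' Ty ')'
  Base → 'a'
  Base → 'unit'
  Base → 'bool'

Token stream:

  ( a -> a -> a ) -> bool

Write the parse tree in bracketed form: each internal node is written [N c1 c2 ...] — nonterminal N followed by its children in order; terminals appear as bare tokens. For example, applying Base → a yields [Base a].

[Ty [Base ( [Ty [Base a] -> [Ty [Base a] -> [Ty [Base a]]]] )] -> [Ty [Base bool]]]

Ty
Base -> Ty
( Ty ) -> Ty
( Base -> Ty ) -> Ty
( a -> Ty ) -> Ty
( a -> Base -> Ty ) -> Ty
( a -> a -> Ty ) -> Ty
( a -> a -> Base ) -> Ty
( a -> a -> a ) -> Ty
( a -> a -> a ) -> Base
( a -> a -> a ) -> bool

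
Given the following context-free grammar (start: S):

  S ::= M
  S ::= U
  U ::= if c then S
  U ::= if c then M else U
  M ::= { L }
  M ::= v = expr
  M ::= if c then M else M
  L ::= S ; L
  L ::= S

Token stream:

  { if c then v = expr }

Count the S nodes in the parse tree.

3

[S [M { [L [S [U if c then [S [M v = expr]]]]] }]]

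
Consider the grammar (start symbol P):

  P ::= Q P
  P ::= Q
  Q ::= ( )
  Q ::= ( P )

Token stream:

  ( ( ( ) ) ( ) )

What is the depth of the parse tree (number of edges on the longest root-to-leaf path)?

[P [Q ( [P [Q ( [P [Q ( )]] )] [P [Q ( )]]] )]]

6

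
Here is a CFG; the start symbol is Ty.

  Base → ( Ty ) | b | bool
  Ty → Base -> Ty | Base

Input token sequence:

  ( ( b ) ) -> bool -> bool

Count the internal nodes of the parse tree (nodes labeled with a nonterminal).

[Ty [Base ( [Ty [Base ( [Ty [Base b]] )]] )] -> [Ty [Base bool] -> [Ty [Base bool]]]]

10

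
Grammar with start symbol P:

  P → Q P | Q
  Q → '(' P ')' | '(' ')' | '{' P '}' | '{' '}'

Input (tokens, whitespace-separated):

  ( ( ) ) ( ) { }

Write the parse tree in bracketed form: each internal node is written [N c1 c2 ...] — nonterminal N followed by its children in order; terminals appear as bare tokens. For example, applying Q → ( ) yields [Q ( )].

P
Q P
( P ) P
( Q ) P
( ( ) ) P
( ( ) ) Q P
( ( ) ) ( ) P
( ( ) ) ( ) Q
( ( ) ) ( ) { }

[P [Q ( [P [Q ( )]] )] [P [Q ( )] [P [Q { }]]]]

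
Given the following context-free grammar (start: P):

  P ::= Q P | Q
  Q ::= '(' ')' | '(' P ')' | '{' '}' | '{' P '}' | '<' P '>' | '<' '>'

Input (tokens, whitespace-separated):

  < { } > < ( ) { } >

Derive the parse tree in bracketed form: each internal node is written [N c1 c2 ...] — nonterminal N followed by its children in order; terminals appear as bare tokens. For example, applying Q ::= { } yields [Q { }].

P
Q P
< P > P
< Q > P
< { } > P
< { } > Q
< { } > < P >
< { } > < Q P >
< { } > < ( ) P >
< { } > < ( ) Q >
< { } > < ( ) { } >

[P [Q < [P [Q { }]] >] [P [Q < [P [Q ( )] [P [Q { }]]] >]]]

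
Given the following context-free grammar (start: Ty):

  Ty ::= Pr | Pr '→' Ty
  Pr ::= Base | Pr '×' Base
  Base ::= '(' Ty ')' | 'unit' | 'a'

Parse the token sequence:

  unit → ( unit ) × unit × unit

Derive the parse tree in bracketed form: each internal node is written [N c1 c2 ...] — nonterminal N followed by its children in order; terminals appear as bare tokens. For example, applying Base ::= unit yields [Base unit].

Ty
Pr → Ty
Base → Ty
unit → Ty
unit → Pr
unit → Pr × Base
unit → Pr × Base × Base
unit → Base × Base × Base
unit → ( Ty ) × Base × Base
unit → ( Pr ) × Base × Base
unit → ( Base ) × Base × Base
unit → ( unit ) × Base × Base
unit → ( unit ) × unit × Base
unit → ( unit ) × unit × unit

[Ty [Pr [Base unit]] → [Ty [Pr [Pr [Pr [Base ( [Ty [Pr [Base unit]]] )]] × [Base unit]] × [Base unit]]]]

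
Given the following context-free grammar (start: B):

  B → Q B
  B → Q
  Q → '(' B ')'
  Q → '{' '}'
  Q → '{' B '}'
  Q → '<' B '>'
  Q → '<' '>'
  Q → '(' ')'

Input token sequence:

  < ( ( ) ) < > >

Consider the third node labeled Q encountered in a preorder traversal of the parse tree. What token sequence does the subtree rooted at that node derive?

[B [Q < [B [Q ( [B [Q ( )]] )] [B [Q < >]]] >]]

( )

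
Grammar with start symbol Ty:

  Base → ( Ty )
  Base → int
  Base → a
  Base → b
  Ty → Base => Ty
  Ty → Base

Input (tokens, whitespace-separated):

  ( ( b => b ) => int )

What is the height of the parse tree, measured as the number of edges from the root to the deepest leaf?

[Ty [Base ( [Ty [Base ( [Ty [Base b] => [Ty [Base b]]] )] => [Ty [Base int]]] )]]

7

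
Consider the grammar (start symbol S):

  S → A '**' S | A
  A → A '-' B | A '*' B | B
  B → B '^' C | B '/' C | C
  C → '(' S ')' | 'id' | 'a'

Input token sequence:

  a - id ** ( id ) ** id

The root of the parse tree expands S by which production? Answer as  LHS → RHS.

S → A '**' S

[S [A [A [B [C a]]] - [B [C id]]] ** [S [A [B [C ( [S [A [B [C id]]]] )]]] ** [S [A [B [C id]]]]]]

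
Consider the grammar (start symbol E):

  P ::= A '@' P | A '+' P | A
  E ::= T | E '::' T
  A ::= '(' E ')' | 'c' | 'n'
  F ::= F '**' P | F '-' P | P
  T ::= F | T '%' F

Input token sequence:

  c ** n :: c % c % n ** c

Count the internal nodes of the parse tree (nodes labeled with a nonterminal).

24

[E [E [T [F [F [P [A c]]] ** [P [A n]]]]] :: [T [T [T [F [P [A c]]]] % [F [P [A c]]]] % [F [F [P [A n]]] ** [P [A c]]]]]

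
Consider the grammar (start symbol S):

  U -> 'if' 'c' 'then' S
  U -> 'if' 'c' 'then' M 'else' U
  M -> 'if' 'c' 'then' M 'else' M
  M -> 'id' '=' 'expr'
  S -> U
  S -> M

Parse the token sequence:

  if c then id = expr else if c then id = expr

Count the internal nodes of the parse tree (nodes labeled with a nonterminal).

6

[S [U if c then [M id = expr] else [U if c then [S [M id = expr]]]]]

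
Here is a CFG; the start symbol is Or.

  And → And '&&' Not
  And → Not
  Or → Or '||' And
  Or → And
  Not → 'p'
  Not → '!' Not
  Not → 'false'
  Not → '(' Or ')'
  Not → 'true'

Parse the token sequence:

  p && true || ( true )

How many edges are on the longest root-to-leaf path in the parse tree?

[Or [Or [And [And [Not p]] && [Not true]]] || [And [Not ( [Or [And [Not true]]] )]]]

6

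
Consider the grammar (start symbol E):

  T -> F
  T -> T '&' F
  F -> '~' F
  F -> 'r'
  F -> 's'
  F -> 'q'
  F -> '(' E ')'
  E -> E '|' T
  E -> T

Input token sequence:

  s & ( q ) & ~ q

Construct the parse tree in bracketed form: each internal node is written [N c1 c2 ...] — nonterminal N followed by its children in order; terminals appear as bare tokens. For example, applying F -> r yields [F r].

E
T
T & F
T & F & F
F & F & F
s & F & F
s & ( E ) & F
s & ( T ) & F
s & ( F ) & F
s & ( q ) & F
s & ( q ) & ~ F
s & ( q ) & ~ q

[E [T [T [T [F s]] & [F ( [E [T [F q]]] )]] & [F ~ [F q]]]]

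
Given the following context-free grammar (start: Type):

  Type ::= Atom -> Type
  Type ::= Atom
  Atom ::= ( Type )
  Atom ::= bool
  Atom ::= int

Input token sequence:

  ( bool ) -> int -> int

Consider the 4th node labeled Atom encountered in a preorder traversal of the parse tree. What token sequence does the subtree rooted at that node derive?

[Type [Atom ( [Type [Atom bool]] )] -> [Type [Atom int] -> [Type [Atom int]]]]

int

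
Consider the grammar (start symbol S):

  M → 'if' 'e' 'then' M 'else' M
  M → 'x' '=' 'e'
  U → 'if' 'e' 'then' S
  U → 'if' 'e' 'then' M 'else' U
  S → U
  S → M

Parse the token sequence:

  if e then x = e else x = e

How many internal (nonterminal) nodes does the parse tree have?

4

[S [M if e then [M x = e] else [M x = e]]]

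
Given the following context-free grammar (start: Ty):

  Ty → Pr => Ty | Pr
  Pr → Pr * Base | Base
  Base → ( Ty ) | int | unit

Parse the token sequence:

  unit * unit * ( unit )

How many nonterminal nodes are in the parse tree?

10

[Ty [Pr [Pr [Pr [Base unit]] * [Base unit]] * [Base ( [Ty [Pr [Base unit]]] )]]]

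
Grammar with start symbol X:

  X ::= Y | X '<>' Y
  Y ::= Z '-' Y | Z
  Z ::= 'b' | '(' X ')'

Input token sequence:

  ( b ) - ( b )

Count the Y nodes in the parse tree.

[X [Y [Z ( [X [Y [Z b]]] )] - [Y [Z ( [X [Y [Z b]]] )]]]]

4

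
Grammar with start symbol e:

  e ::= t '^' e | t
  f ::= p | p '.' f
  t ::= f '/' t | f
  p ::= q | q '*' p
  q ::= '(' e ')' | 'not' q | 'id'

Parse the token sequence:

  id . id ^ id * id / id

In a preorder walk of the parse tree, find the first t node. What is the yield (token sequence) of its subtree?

[e [t [f [p [q id]] . [f [p [q id]]]]] ^ [e [t [f [p [q id] * [p [q id]]]] / [t [f [p [q id]]]]]]]

id . id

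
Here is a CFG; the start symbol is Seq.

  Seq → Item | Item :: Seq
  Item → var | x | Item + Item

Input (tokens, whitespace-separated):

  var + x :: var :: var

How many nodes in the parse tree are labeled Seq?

[Seq [Item [Item var] + [Item x]] :: [Seq [Item var] :: [Seq [Item var]]]]

3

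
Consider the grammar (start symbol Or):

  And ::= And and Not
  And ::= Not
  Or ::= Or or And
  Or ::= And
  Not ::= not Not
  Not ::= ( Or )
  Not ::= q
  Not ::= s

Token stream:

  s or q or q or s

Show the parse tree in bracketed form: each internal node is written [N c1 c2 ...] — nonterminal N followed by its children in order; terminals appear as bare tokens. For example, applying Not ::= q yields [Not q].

[Or [Or [Or [Or [And [Not s]]] or [And [Not q]]] or [And [Not q]]] or [And [Not s]]]

Or
Or or And
Or or And or And
Or or And or And or And
And or And or And or And
Not or And or And or And
s or And or And or And
s or Not or And or And
s or q or And or And
s or q or Not or And
s or q or q or And
s or q or q or Not
s or q or q or s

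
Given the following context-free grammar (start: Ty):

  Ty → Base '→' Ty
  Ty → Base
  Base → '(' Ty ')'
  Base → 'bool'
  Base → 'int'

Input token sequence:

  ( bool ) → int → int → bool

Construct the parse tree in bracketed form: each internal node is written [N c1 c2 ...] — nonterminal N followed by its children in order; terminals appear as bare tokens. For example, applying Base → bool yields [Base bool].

[Ty [Base ( [Ty [Base bool]] )] → [Ty [Base int] → [Ty [Base int] → [Ty [Base bool]]]]]

Ty
Base → Ty
( Ty ) → Ty
( Base ) → Ty
( bool ) → Ty
( bool ) → Base → Ty
( bool ) → int → Ty
( bool ) → int → Base → Ty
( bool ) → int → int → Ty
( bool ) → int → int → Base
( bool ) → int → int → bool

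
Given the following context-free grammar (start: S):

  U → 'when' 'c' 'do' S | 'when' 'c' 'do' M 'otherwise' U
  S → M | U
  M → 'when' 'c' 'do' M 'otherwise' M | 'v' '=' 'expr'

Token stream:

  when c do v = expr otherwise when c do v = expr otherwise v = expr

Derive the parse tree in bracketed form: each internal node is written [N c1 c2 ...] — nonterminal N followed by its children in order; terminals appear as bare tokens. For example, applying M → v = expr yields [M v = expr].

[S [M when c do [M v = expr] otherwise [M when c do [M v = expr] otherwise [M v = expr]]]]

S
M
when c do M otherwise M
when c do v = expr otherwise M
when c do v = expr otherwise when c do M otherwise M
when c do v = expr otherwise when c do v = expr otherwise M
when c do v = expr otherwise when c do v = expr otherwise v = expr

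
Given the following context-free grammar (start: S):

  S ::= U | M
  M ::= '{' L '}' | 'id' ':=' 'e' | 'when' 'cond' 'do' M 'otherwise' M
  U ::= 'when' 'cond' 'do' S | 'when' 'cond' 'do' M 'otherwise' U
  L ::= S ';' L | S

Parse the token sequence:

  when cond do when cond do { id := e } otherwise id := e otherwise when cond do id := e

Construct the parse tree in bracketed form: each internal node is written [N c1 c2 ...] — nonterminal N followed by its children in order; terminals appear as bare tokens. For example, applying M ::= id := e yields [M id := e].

[S [U when cond do [M when cond do [M { [L [S [M id := e]]] }] otherwise [M id := e]] otherwise [U when cond do [S [M id := e]]]]]

S
U
when cond do M otherwise U
when cond do when cond do M otherwise M otherwise U
when cond do when cond do { L } otherwise M otherwise U
when cond do when cond do { S } otherwise M otherwise U
when cond do when cond do { M } otherwise M otherwise U
when cond do when cond do { id := e } otherwise M otherwise U
when cond do when cond do { id := e } otherwise id := e otherwise U
when cond do when cond do { id := e } otherwise id := e otherwise when cond do S
when cond do when cond do { id := e } otherwise id := e otherwise when cond do M
when cond do when cond do { id := e } otherwise id := e otherwise when cond do id := e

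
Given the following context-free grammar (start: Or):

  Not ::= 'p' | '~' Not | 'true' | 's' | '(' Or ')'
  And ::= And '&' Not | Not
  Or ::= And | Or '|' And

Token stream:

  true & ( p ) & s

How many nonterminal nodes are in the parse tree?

10

[Or [And [And [And [Not true]] & [Not ( [Or [And [Not p]]] )]] & [Not s]]]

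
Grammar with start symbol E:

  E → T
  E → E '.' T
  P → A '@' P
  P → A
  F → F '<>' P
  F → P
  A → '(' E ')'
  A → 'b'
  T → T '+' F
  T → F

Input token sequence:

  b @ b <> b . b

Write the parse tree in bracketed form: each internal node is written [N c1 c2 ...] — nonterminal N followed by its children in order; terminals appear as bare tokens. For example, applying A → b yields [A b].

E
E . T
T . T
F . T
F <> P . T
P <> P . T
A @ P <> P . T
b @ P <> P . T
b @ A <> P . T
b @ b <> P . T
b @ b <> A . T
b @ b <> b . T
b @ b <> b . F
b @ b <> b . P
b @ b <> b . A
b @ b <> b . b

[E [E [T [F [F [P [A b] @ [P [A b]]]] <> [P [A b]]]]] . [T [F [P [A b]]]]]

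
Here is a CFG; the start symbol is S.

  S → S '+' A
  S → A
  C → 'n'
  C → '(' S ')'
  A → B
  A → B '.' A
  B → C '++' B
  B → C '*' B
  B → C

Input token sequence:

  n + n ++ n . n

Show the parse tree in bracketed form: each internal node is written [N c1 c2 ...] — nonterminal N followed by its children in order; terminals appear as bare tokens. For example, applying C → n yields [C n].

S
S + A
A + A
B + A
C + A
n + A
n + B . A
n + C ++ B . A
n + n ++ B . A
n + n ++ C . A
n + n ++ n . A
n + n ++ n . B
n + n ++ n . C
n + n ++ n . n

[S [S [A [B [C n]]]] + [A [B [C n] ++ [B [C n]]] . [A [B [C n]]]]]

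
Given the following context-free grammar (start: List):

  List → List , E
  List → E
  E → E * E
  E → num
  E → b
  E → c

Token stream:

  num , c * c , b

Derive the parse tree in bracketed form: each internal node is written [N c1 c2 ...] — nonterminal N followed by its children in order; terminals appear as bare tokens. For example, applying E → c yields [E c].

List
List , E
List , E , E
E , E , E
num , E , E
num , E * E , E
num , c * E , E
num , c * c , E
num , c * c , b

[List [List [List [E num]] , [E [E c] * [E c]]] , [E b]]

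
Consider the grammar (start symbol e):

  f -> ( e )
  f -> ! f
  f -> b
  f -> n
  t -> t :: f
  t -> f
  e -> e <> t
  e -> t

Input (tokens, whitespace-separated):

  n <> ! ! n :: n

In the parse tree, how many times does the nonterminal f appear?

5

[e [e [t [f n]]] <> [t [t [f ! [f ! [f n]]]] :: [f n]]]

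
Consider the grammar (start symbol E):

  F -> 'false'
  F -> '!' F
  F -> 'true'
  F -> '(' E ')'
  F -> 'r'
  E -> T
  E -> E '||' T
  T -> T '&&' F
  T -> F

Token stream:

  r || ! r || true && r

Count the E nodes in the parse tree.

[E [E [E [T [F r]]] || [T [F ! [F r]]]] || [T [T [F true]] && [F r]]]

3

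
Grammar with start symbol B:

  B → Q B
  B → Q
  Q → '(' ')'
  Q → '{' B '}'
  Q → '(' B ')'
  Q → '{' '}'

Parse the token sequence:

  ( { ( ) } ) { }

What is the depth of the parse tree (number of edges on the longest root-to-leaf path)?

[B [Q ( [B [Q { [B [Q ( )]] }]] )] [B [Q { }]]]

6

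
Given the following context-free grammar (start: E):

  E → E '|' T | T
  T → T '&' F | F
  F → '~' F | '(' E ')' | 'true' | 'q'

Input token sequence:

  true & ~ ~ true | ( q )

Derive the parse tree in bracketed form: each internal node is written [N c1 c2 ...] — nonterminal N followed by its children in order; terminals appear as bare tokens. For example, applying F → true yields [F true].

[E [E [T [T [F true]] & [F ~ [F ~ [F true]]]]] | [T [F ( [E [T [F q]]] )]]]

E
E | T
T | T
T & F | T
F & F | T
true & F | T
true & ~ F | T
true & ~ ~ F | T
true & ~ ~ true | T
true & ~ ~ true | F
true & ~ ~ true | ( E )
true & ~ ~ true | ( T )
true & ~ ~ true | ( F )
true & ~ ~ true | ( q )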